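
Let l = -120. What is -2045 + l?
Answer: -2165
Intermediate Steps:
-2045 + l = -2045 - 120 = -2165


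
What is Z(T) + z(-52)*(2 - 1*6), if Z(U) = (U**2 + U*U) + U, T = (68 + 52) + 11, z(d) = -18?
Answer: 34525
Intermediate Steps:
T = 131 (T = 120 + 11 = 131)
Z(U) = U + 2*U**2 (Z(U) = (U**2 + U**2) + U = 2*U**2 + U = U + 2*U**2)
Z(T) + z(-52)*(2 - 1*6) = 131*(1 + 2*131) - 18*(2 - 1*6) = 131*(1 + 262) - 18*(2 - 6) = 131*263 - 18*(-4) = 34453 + 72 = 34525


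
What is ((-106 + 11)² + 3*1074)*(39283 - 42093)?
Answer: -34414070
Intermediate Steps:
((-106 + 11)² + 3*1074)*(39283 - 42093) = ((-95)² + 3222)*(-2810) = (9025 + 3222)*(-2810) = 12247*(-2810) = -34414070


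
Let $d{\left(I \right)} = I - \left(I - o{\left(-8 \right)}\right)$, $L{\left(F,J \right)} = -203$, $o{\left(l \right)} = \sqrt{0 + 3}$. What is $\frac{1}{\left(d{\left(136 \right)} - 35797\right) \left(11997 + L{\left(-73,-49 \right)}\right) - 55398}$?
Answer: $- \frac{105561304}{44572755504397837} - \frac{5897 \sqrt{3}}{89145511008795674} \approx -2.3684 \cdot 10^{-9}$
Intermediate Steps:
$o{\left(l \right)} = \sqrt{3}$
$d{\left(I \right)} = \sqrt{3}$ ($d{\left(I \right)} = I - \left(I - \sqrt{3}\right) = \sqrt{3}$)
$\frac{1}{\left(d{\left(136 \right)} - 35797\right) \left(11997 + L{\left(-73,-49 \right)}\right) - 55398} = \frac{1}{\left(\sqrt{3} - 35797\right) \left(11997 - 203\right) - 55398} = \frac{1}{\left(-35797 + \sqrt{3}\right) 11794 - 55398} = \frac{1}{\left(-422189818 + 11794 \sqrt{3}\right) - 55398} = \frac{1}{-422245216 + 11794 \sqrt{3}}$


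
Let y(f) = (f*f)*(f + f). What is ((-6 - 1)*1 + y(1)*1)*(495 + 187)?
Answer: -3410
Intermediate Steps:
y(f) = 2*f³ (y(f) = f²*(2*f) = 2*f³)
((-6 - 1)*1 + y(1)*1)*(495 + 187) = ((-6 - 1)*1 + (2*1³)*1)*(495 + 187) = (-7*1 + (2*1)*1)*682 = (-7 + 2*1)*682 = (-7 + 2)*682 = -5*682 = -3410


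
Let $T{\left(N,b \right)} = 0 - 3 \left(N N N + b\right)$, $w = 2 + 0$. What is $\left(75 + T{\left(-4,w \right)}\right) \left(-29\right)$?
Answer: $-7569$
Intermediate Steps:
$w = 2$
$T{\left(N,b \right)} = - 3 b - 3 N^{3}$ ($T{\left(N,b \right)} = 0 - 3 \left(N^{2} N + b\right) = 0 - 3 \left(N^{3} + b\right) = 0 - 3 \left(b + N^{3}\right) = 0 - \left(3 b + 3 N^{3}\right) = - 3 b - 3 N^{3}$)
$\left(75 + T{\left(-4,w \right)}\right) \left(-29\right) = \left(75 - \left(6 + 3 \left(-4\right)^{3}\right)\right) \left(-29\right) = \left(75 - -186\right) \left(-29\right) = \left(75 + \left(-6 + 192\right)\right) \left(-29\right) = \left(75 + 186\right) \left(-29\right) = 261 \left(-29\right) = -7569$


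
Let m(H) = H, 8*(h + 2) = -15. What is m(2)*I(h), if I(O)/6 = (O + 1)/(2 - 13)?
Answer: 69/22 ≈ 3.1364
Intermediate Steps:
h = -31/8 (h = -2 + (⅛)*(-15) = -2 - 15/8 = -31/8 ≈ -3.8750)
I(O) = -6/11 - 6*O/11 (I(O) = 6*((O + 1)/(2 - 13)) = 6*((1 + O)/(-11)) = 6*((1 + O)*(-1/11)) = 6*(-1/11 - O/11) = -6/11 - 6*O/11)
m(2)*I(h) = 2*(-6/11 - 6/11*(-31/8)) = 2*(-6/11 + 93/44) = 2*(69/44) = 69/22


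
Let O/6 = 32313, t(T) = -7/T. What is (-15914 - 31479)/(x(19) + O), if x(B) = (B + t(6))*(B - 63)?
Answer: -142179/579280 ≈ -0.24544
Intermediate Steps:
O = 193878 (O = 6*32313 = 193878)
x(B) = (-63 + B)*(-7/6 + B) (x(B) = (B - 7/6)*(B - 63) = (B - 7*⅙)*(-63 + B) = (B - 7/6)*(-63 + B) = (-7/6 + B)*(-63 + B) = (-63 + B)*(-7/6 + B))
(-15914 - 31479)/(x(19) + O) = (-15914 - 31479)/((147/2 + 19² - 385/6*19) + 193878) = -47393/((147/2 + 361 - 7315/6) + 193878) = -47393/(-2354/3 + 193878) = -47393/579280/3 = -47393*3/579280 = -142179/579280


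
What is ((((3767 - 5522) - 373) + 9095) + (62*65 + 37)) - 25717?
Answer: -14683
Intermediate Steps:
((((3767 - 5522) - 373) + 9095) + (62*65 + 37)) - 25717 = (((-1755 - 373) + 9095) + (4030 + 37)) - 25717 = ((-2128 + 9095) + 4067) - 25717 = (6967 + 4067) - 25717 = 11034 - 25717 = -14683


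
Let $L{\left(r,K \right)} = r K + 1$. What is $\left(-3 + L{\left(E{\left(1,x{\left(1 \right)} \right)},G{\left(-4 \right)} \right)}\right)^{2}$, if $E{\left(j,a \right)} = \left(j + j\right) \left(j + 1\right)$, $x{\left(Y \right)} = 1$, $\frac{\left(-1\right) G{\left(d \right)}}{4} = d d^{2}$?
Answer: $1044484$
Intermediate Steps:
$G{\left(d \right)} = - 4 d^{3}$ ($G{\left(d \right)} = - 4 d d^{2} = - 4 d^{3}$)
$E{\left(j,a \right)} = 2 j \left(1 + j\right)$
$L{\left(r,K \right)} = 1 + K r$ ($L{\left(r,K \right)} = K r + 1 = 1 + K r$)
$\left(-3 + L{\left(E{\left(1,x{\left(1 \right)} \right)},G{\left(-4 \right)} \right)}\right)^{2} = \left(-3 + \left(1 + - 4 \left(-4\right)^{3} \cdot 2 \cdot 1 \left(1 + 1\right)\right)\right)^{2} = \left(-3 + \left(1 + \left(-4\right) \left(-64\right) 2 \cdot 1 \cdot 2\right)\right)^{2} = \left(-3 + \left(1 + 256 \cdot 4\right)\right)^{2} = \left(-3 + \left(1 + 1024\right)\right)^{2} = \left(-3 + 1025\right)^{2} = 1022^{2} = 1044484$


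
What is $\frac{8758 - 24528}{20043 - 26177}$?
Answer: $\frac{7885}{3067} \approx 2.5709$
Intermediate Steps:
$\frac{8758 - 24528}{20043 - 26177} = - \frac{15770}{-6134} = \left(-15770\right) \left(- \frac{1}{6134}\right) = \frac{7885}{3067}$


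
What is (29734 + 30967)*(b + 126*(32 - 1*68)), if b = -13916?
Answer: -1120054852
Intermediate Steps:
(29734 + 30967)*(b + 126*(32 - 1*68)) = (29734 + 30967)*(-13916 + 126*(32 - 1*68)) = 60701*(-13916 + 126*(32 - 68)) = 60701*(-13916 + 126*(-36)) = 60701*(-13916 - 4536) = 60701*(-18452) = -1120054852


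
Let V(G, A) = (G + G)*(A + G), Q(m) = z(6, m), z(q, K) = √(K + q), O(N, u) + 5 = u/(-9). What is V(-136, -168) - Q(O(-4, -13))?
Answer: 82688 - √22/3 ≈ 82687.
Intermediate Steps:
O(N, u) = -5 - u/9 (O(N, u) = -5 + u/(-9) = -5 + u*(-⅑) = -5 - u/9)
Q(m) = √(6 + m) (Q(m) = √(m + 6) = √(6 + m))
V(G, A) = 2*G*(A + G) (V(G, A) = (2*G)*(A + G) = 2*G*(A + G))
V(-136, -168) - Q(O(-4, -13)) = 2*(-136)*(-168 - 136) - √(6 + (-5 - ⅑*(-13))) = 2*(-136)*(-304) - √(6 + (-5 + 13/9)) = 82688 - √(6 - 32/9) = 82688 - √(22/9) = 82688 - √22/3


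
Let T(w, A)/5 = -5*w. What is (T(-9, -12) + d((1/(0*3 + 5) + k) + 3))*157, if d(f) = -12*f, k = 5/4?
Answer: 134706/5 ≈ 26941.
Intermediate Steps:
k = 5/4 (k = 5*(1/4) = 5/4 ≈ 1.2500)
T(w, A) = -25*w (T(w, A) = 5*(-5*w) = -25*w)
(T(-9, -12) + d((1/(0*3 + 5) + k) + 3))*157 = (-25*(-9) - 12*((1/(0*3 + 5) + 5/4) + 3))*157 = (225 - 12*((1/(0 + 5) + 5/4) + 3))*157 = (225 - 12*((1/5 + 5/4) + 3))*157 = (225 - 12*(29/20 + 3))*157 = (225 - 12*89/20)*157 = (225 - 267/5)*157 = (858/5)*157 = 134706/5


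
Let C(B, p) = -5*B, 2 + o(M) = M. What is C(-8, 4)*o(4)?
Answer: 80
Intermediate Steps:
o(M) = -2 + M
C(-8, 4)*o(4) = (-5*(-8))*(-2 + 4) = 40*2 = 80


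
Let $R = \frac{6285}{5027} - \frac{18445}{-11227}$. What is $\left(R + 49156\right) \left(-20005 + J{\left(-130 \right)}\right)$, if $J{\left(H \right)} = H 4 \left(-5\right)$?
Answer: $- \frac{48289057776480770}{56438129} \approx -8.5561 \cdot 10^{8}$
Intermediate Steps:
$R = \frac{163284710}{56438129}$ ($R = 6285 \cdot \frac{1}{5027} - - \frac{18445}{11227} = \frac{6285}{5027} + \frac{18445}{11227} = \frac{163284710}{56438129} \approx 2.8932$)
$J{\left(H \right)} = - 20 H$ ($J{\left(H \right)} = 4 H \left(-5\right) = - 20 H$)
$\left(R + 49156\right) \left(-20005 + J{\left(-130 \right)}\right) = \left(\frac{163284710}{56438129} + 49156\right) \left(-20005 - -2600\right) = \frac{2774435953834 \left(-20005 + 2600\right)}{56438129} = \frac{2774435953834}{56438129} \left(-17405\right) = - \frac{48289057776480770}{56438129}$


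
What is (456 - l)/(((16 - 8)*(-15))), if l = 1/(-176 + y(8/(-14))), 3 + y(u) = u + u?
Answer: -575023/151320 ≈ -3.8000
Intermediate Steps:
y(u) = -3 + 2*u (y(u) = -3 + (u + u) = -3 + 2*u)
l = -7/1261 (l = 1/(-176 + (-3 + 2*(8/(-14)))) = 1/(-176 + (-3 + 2*(8*(-1/14)))) = 1/(-176 + (-3 + 2*(-4/7))) = 1/(-176 + (-3 - 8/7)) = 1/(-176 - 29/7) = 1/(-1261/7) = -7/1261 ≈ -0.0055512)
(456 - l)/(((16 - 8)*(-15))) = (456 - 1*(-7/1261))/(((16 - 8)*(-15))) = (456 + 7/1261)/((8*(-15))) = (575023/1261)/(-120) = (575023/1261)*(-1/120) = -575023/151320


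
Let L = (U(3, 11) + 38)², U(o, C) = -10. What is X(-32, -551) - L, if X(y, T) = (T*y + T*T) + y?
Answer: 320417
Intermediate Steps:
X(y, T) = y + T² + T*y (X(y, T) = (T*y + T²) + y = (T² + T*y) + y = y + T² + T*y)
L = 784 (L = (-10 + 38)² = 28² = 784)
X(-32, -551) - L = (-32 + (-551)² - 551*(-32)) - 1*784 = (-32 + 303601 + 17632) - 784 = 321201 - 784 = 320417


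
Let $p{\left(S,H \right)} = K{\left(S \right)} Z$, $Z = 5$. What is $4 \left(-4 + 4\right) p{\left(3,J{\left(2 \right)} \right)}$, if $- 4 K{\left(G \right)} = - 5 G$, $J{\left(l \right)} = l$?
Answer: $0$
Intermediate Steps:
$K{\left(G \right)} = \frac{5 G}{4}$ ($K{\left(G \right)} = - \frac{\left(-5\right) G}{4} = \frac{5 G}{4}$)
$p{\left(S,H \right)} = \frac{25 S}{4}$ ($p{\left(S,H \right)} = \frac{5 S}{4} \cdot 5 = \frac{25 S}{4}$)
$4 \left(-4 + 4\right) p{\left(3,J{\left(2 \right)} \right)} = 4 \left(-4 + 4\right) \frac{25}{4} \cdot 3 = 4 \cdot 0 \cdot \frac{75}{4} = 0 \cdot \frac{75}{4} = 0$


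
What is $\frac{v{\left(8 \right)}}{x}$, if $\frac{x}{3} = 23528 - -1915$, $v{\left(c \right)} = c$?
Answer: $\frac{8}{76329} \approx 0.00010481$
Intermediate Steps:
$x = 76329$ ($x = 3 \left(23528 - -1915\right) = 3 \left(23528 + 1915\right) = 3 \cdot 25443 = 76329$)
$\frac{v{\left(8 \right)}}{x} = \frac{8}{76329}$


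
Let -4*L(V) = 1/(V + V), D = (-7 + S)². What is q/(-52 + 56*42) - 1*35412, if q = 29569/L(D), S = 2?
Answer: -873614/23 ≈ -37983.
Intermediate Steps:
D = 25 (D = (-7 + 2)² = (-5)² = 25)
L(V) = -1/(8*V) (L(V) = -1/(4*(V + V)) = -1/(2*V)/4 = -1/(8*V))
q = -5913800 (q = 29569/((-⅛/25)) = 29569/((-⅛*1/25)) = 29569/(-1/200) = 29569*(-200) = -5913800)
q/(-52 + 56*42) - 1*35412 = -5913800/(-52 + 56*42) - 1*35412 = -5913800/(-52 + 2352) - 35412 = -5913800/2300 - 35412 = -5913800*1/2300 - 35412 = -59138/23 - 35412 = -873614/23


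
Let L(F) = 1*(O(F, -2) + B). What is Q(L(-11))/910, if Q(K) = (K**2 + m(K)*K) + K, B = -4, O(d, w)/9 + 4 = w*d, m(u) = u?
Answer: 25043/455 ≈ 55.040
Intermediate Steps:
O(d, w) = -36 + 9*d*w (O(d, w) = -36 + 9*(w*d) = -36 + 9*(d*w) = -36 + 9*d*w)
L(F) = -40 - 18*F (L(F) = 1*((-36 + 9*F*(-2)) - 4) = 1*((-36 - 18*F) - 4) = 1*(-40 - 18*F) = -40 - 18*F)
Q(K) = K + 2*K**2 (Q(K) = (K**2 + K*K) + K = (K**2 + K**2) + K = 2*K**2 + K = K + 2*K**2)
Q(L(-11))/910 = ((-40 - 18*(-11))*(1 + 2*(-40 - 18*(-11))))/910 = ((-40 + 198)*(1 + 2*(-40 + 198)))*(1/910) = (158*(1 + 2*158))*(1/910) = (158*(1 + 316))*(1/910) = (158*317)*(1/910) = 50086*(1/910) = 25043/455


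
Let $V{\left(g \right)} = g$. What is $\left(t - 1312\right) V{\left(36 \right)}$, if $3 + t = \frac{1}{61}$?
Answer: $- \frac{2887704}{61} \approx -47339.0$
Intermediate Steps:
$t = - \frac{182}{61}$ ($t = -3 + \frac{1}{61} = - \frac{182}{61} \approx -2.9836$)
$\left(t - 1312\right) V{\left(36 \right)} = \left(- \frac{182}{61} - 1312\right) 36 = \left(- \frac{80214}{61}\right) 36 = - \frac{2887704}{61}$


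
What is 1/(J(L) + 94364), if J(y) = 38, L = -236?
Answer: 1/94402 ≈ 1.0593e-5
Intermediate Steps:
1/(J(L) + 94364) = 1/(38 + 94364) = 1/94402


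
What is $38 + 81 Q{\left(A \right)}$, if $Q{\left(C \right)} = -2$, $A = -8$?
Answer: $-124$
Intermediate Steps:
$38 + 81 Q{\left(A \right)} = 38 + 81 \left(-2\right) = 38 - 162 = -124$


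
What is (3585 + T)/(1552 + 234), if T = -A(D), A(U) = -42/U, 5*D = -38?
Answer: 34005/16967 ≈ 2.0042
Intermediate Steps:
D = -38/5 (D = (⅕)*(-38) = -38/5 ≈ -7.6000)
T = -105/19 (T = -(-42)/(-38/5) = -(-42)*(-5)/38 = -1*105/19 = -105/19 ≈ -5.5263)
(3585 + T)/(1552 + 234) = (3585 - 105/19)/(1552 + 234) = (68010/19)/1786 = (68010/19)*(1/1786) = 34005/16967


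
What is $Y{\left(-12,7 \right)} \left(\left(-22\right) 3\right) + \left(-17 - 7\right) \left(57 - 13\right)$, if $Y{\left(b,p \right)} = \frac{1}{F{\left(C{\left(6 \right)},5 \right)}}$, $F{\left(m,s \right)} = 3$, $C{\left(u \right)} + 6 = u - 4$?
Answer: $-1078$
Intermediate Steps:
$C{\left(u \right)} = -10 + u$ ($C{\left(u \right)} = -6 + \left(u - 4\right) = -6 + \left(-4 + u\right) = -10 + u$)
$Y{\left(b,p \right)} = \frac{1}{3}$
$Y{\left(-12,7 \right)} \left(\left(-22\right) 3\right) + \left(-17 - 7\right) \left(57 - 13\right) = \frac{\left(-22\right) 3}{3} + \left(-17 - 7\right) \left(57 - 13\right) = \frac{1}{3} \left(-66\right) - 1056 = -22 - 1056 = -1078$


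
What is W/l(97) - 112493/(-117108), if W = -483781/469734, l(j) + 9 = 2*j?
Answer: 1619845990687/1696129619220 ≈ 0.95502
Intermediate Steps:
l(j) = -9 + 2*j
W = -483781/469734 (W = -483781*1/469734 = -483781/469734 ≈ -1.0299)
W/l(97) - 112493/(-117108) = -483781/(469734*(-9 + 2*97)) - 112493/(-117108) = -483781/(469734*(-9 + 194)) - 112493*(-1/117108) = -483781/469734/185 + 112493/117108 = -483781/469734*1/185 + 112493/117108 = -483781/86900790 + 112493/117108 = 1619845990687/1696129619220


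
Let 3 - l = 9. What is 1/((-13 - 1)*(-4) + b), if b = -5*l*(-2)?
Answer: -1/4 ≈ -0.25000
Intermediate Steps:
l = -6 (l = 3 - 1*9 = 3 - 9 = -6)
b = -60 (b = -5*(-6)*(-2) = 30*(-2) = -60)
1/((-13 - 1)*(-4) + b) = 1/((-13 - 1)*(-4) - 60) = 1/(-14*(-4) - 60) = 1/(56 - 60) = 1/(-4) = -1/4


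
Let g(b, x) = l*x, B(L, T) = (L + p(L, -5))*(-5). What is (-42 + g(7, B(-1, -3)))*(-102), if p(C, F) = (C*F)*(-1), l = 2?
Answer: -1836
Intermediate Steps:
p(C, F) = -C*F
B(L, T) = -30*L (B(L, T) = (L - 1*L*(-5))*(-5) = (L + 5*L)*(-5) = (6*L)*(-5) = -30*L)
g(b, x) = 2*x
(-42 + g(7, B(-1, -3)))*(-102) = (-42 + 2*(-30*(-1)))*(-102) = (-42 + 2*30)*(-102) = (-42 + 60)*(-102) = 18*(-102) = -1836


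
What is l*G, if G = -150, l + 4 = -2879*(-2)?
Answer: -863100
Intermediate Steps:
l = 5754 (l = -4 - 2879*(-2) = -4 + 5758 = 5754)
l*G = 5754*(-150) = -863100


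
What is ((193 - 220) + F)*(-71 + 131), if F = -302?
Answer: -19740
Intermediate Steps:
((193 - 220) + F)*(-71 + 131) = ((193 - 220) - 302)*(-71 + 131) = (-27 - 302)*60 = -329*60 = -19740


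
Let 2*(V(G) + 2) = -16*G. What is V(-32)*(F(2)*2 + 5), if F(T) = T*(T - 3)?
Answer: 254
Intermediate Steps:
F(T) = T*(-3 + T)
V(G) = -2 - 8*G (V(G) = -2 + (-16*G)/2 = -2 - 8*G)
V(-32)*(F(2)*2 + 5) = (-2 - 8*(-32))*((2*(-3 + 2))*2 + 5) = (-2 + 256)*((2*(-1))*2 + 5) = 254*(-2*2 + 5) = 254*(-4 + 5) = 254*1 = 254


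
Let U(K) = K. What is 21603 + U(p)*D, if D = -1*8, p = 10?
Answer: 21523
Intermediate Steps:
D = -8
21603 + U(p)*D = 21603 + 10*(-8) = 21603 - 80 = 21523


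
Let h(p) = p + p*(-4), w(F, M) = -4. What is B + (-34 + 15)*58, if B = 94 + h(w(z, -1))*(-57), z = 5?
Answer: -1692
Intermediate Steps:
h(p) = -3*p (h(p) = p - 4*p = -3*p)
B = -590 (B = 94 - 3*(-4)*(-57) = 94 + 12*(-57) = 94 - 684 = -590)
B + (-34 + 15)*58 = -590 + (-34 + 15)*58 = -590 - 19*58 = -590 - 1102 = -1692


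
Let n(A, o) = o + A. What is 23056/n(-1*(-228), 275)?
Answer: 23056/503 ≈ 45.837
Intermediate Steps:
n(A, o) = A + o
23056/n(-1*(-228), 275) = 23056/(-1*(-228) + 275) = 23056/(228 + 275) = 23056/503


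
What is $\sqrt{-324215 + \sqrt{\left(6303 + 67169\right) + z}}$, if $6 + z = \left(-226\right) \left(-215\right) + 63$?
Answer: $\sqrt{-324215 + \sqrt{122119}} \approx 569.09 i$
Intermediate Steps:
$z = 48647$ ($z = -6 + \left(\left(-226\right) \left(-215\right) + 63\right) = -6 + \left(48590 + 63\right) = -6 + 48653 = 48647$)
$\sqrt{-324215 + \sqrt{\left(6303 + 67169\right) + z}} = \sqrt{-324215 + \sqrt{\left(6303 + 67169\right) + 48647}} = \sqrt{-324215 + \sqrt{73472 + 48647}} = \sqrt{-324215 + \sqrt{122119}}$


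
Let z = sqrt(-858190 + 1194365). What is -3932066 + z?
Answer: -3932066 + 5*sqrt(13447) ≈ -3.9315e+6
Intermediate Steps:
z = 5*sqrt(13447) (z = sqrt(336175) = 5*sqrt(13447) ≈ 579.81)
-3932066 + z = -3932066 + 5*sqrt(13447)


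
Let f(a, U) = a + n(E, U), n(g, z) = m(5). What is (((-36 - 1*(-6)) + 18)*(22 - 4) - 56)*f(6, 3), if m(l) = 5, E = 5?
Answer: -2992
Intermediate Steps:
n(g, z) = 5
f(a, U) = 5 + a (f(a, U) = a + 5 = 5 + a)
(((-36 - 1*(-6)) + 18)*(22 - 4) - 56)*f(6, 3) = (((-36 - 1*(-6)) + 18)*(22 - 4) - 56)*(5 + 6) = (((-36 + 6) + 18)*18 - 56)*11 = ((-30 + 18)*18 - 56)*11 = (-12*18 - 56)*11 = (-216 - 56)*11 = -272*11 = -2992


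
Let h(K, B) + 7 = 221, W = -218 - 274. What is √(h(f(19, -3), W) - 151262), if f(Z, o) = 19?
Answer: 2*I*√37762 ≈ 388.65*I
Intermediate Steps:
W = -492
h(K, B) = 214 (h(K, B) = -7 + 221 = 214)
√(h(f(19, -3), W) - 151262) = √(214 - 151262) = √(-151048) = 2*I*√37762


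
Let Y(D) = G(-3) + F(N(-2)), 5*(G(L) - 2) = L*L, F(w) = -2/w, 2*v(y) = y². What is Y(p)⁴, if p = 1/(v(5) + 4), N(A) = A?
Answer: 331776/625 ≈ 530.84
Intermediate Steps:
v(y) = y²/2
p = 2/33 (p = 1/((½)*5² + 4) = 1/((½)*25 + 4) = 1/(25/2 + 4) = 1/(33/2) = 2/33 ≈ 0.060606)
G(L) = 2 + L²/5 (G(L) = 2 + (L*L)/5 = 2 + L²/5)
Y(D) = 24/5 (Y(D) = (2 + (⅕)*(-3)²) - 2/(-2) = (2 + (⅕)*9) - 2*(-½) = (2 + 9/5) + 1 = 19/5 + 1 = 24/5)
Y(p)⁴ = (24/5)⁴ = 331776/625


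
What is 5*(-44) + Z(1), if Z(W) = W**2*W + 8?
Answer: -211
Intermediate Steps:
Z(W) = 8 + W**3 (Z(W) = W**3 + 8 = 8 + W**3)
5*(-44) + Z(1) = 5*(-44) + (8 + 1**3) = -220 + (8 + 1) = -220 + 9 = -211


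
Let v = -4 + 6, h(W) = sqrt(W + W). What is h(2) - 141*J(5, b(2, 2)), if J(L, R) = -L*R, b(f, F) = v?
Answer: 1412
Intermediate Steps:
h(W) = sqrt(2)*sqrt(W) (h(W) = sqrt(2*W) = sqrt(2)*sqrt(W))
v = 2
b(f, F) = 2
J(L, R) = -L*R
h(2) - 141*J(5, b(2, 2)) = sqrt(2)*sqrt(2) - (-141)*5*2 = 2 - 141*(-10) = 2 + 1410 = 1412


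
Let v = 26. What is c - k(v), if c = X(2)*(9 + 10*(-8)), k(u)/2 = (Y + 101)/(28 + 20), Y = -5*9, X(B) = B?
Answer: -433/3 ≈ -144.33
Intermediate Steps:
Y = -45
k(u) = 7/3 (k(u) = 2*((-45 + 101)/(28 + 20)) = 2*(56/48) = 2*(56*(1/48)) = 2*(7/6) = 7/3)
c = -142 (c = 2*(9 + 10*(-8)) = 2*(9 - 80) = 2*(-71) = -142)
c - k(v) = -142 - 1*7/3 = -142 - 7/3 = -433/3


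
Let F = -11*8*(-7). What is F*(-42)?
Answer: -25872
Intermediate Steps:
F = 616 (F = -88*(-7) = 616)
F*(-42) = 616*(-42) = -25872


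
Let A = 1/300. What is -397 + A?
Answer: -119099/300 ≈ -397.00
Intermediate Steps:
A = 1/300 ≈ 0.0033333
-397 + A = -397 + 1/300 = -119099/300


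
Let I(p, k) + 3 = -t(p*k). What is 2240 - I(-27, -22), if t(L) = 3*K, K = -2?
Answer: 2237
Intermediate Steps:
t(L) = -6 (t(L) = 3*(-2) = -6)
I(p, k) = 3 (I(p, k) = -3 - 1*(-6) = -3 + 6 = 3)
2240 - I(-27, -22) = 2240 - 1*3 = 2240 - 3 = 2237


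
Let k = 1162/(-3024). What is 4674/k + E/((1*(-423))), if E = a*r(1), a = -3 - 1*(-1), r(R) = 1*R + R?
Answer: -427053700/35109 ≈ -12164.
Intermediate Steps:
r(R) = 2*R (r(R) = R + R = 2*R)
k = -83/216 (k = 1162*(-1/3024) = -83/216 ≈ -0.38426)
a = -2 (a = -3 + 1 = -2)
E = -4 ≈ -4.0000
4674/k + E/((1*(-423))) = 4674/(-83/216) - 4/(1*(-423)) = 4674*(-216/83) - 4/(-423) = -1009584/83 - 4*(-1/423) = -1009584/83 + 4/423 = -427053700/35109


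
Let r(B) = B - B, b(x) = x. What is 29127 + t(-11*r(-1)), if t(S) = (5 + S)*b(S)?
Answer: 29127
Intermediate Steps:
r(B) = 0
t(S) = S*(5 + S) (t(S) = (5 + S)*S = S*(5 + S))
29127 + t(-11*r(-1)) = 29127 + (-11*0)*(5 - 11*0) = 29127 + 0*(5 + 0) = 29127 + 0*5 = 29127 + 0 = 29127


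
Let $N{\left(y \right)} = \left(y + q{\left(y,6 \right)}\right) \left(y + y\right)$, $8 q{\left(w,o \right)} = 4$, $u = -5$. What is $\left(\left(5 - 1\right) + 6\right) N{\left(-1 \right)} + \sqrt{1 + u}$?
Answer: $10 + 2 i \approx 10.0 + 2.0 i$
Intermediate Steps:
$q{\left(w,o \right)} = \frac{1}{2}$ ($q{\left(w,o \right)} = \frac{1}{8} \cdot 4 = \frac{1}{2}$)
$N{\left(y \right)} = 2 y \left(\frac{1}{2} + y\right)$ ($N{\left(y \right)} = \left(y + \frac{1}{2}\right) \left(y + y\right) = \left(\frac{1}{2} + y\right) 2 y = 2 y \left(\frac{1}{2} + y\right)$)
$\left(\left(5 - 1\right) + 6\right) N{\left(-1 \right)} + \sqrt{1 + u} = \left(\left(5 - 1\right) + 6\right) \left(- (1 + 2 \left(-1\right))\right) + \sqrt{1 - 5} = \left(4 + 6\right) \left(- (1 - 2)\right) + \sqrt{-4} = 10 \left(\left(-1\right) \left(-1\right)\right) + 2 i = 10 \cdot 1 + 2 i = 10 + 2 i$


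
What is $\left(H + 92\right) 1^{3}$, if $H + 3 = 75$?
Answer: $164$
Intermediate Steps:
$H = 72$ ($H = -3 + 75 = 72$)
$\left(H + 92\right) 1^{3} = \left(72 + 92\right) 1^{3} = 164 \cdot 1 = 164$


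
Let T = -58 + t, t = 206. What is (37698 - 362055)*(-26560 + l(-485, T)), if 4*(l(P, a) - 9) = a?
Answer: 8600001498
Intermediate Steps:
T = 148 (T = -58 + 206 = 148)
l(P, a) = 9 + a/4
(37698 - 362055)*(-26560 + l(-485, T)) = (37698 - 362055)*(-26560 + (9 + (¼)*148)) = -324357*(-26560 + (9 + 37)) = -324357*(-26560 + 46) = -324357*(-26514) = 8600001498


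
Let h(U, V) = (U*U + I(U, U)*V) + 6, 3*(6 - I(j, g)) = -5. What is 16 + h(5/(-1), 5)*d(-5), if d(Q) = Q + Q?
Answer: -2032/3 ≈ -677.33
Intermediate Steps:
I(j, g) = 23/3 (I(j, g) = 6 - 1/3*(-5) = 6 + 5/3 = 23/3)
d(Q) = 2*Q
h(U, V) = 6 + U**2 + 23*V/3 (h(U, V) = (U*U + 23*V/3) + 6 = (U**2 + 23*V/3) + 6 = 6 + U**2 + 23*V/3)
16 + h(5/(-1), 5)*d(-5) = 16 + (6 + (5/(-1))**2 + (23/3)*5)*(2*(-5)) = 16 + (6 + (5*(-1))**2 + 115/3)*(-10) = 16 + (6 + (-5)**2 + 115/3)*(-10) = 16 + (6 + 25 + 115/3)*(-10) = 16 + (208/3)*(-10) = 16 - 2080/3 = -2032/3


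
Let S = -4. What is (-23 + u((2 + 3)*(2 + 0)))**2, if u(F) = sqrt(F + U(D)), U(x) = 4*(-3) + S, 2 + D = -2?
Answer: (23 - I*sqrt(6))**2 ≈ 523.0 - 112.68*I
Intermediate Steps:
D = -4 (D = -2 - 2 = -4)
U(x) = -16 (U(x) = 4*(-3) - 4 = -12 - 4 = -16)
u(F) = sqrt(-16 + F) (u(F) = sqrt(F - 16) = sqrt(-16 + F))
(-23 + u((2 + 3)*(2 + 0)))**2 = (-23 + sqrt(-16 + (2 + 3)*(2 + 0)))**2 = (-23 + sqrt(-16 + 5*2))**2 = (-23 + sqrt(-16 + 10))**2 = (-23 + sqrt(-6))**2 = (-23 + I*sqrt(6))**2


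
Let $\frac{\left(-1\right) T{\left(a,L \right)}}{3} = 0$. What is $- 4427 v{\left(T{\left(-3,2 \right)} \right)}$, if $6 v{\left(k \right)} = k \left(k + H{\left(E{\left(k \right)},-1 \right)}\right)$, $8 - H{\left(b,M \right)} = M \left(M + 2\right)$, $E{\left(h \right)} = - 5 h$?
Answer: $0$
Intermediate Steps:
$H{\left(b,M \right)} = 8 - M \left(2 + M\right)$ ($H{\left(b,M \right)} = 8 - M \left(M + 2\right) = 8 - M \left(2 + M\right)$)
$T{\left(a,L \right)} = 0$ ($T{\left(a,L \right)} = \left(-3\right) 0 = 0$)
$v{\left(k \right)} = \frac{k \left(9 + k\right)}{6}$ ($v{\left(k \right)} = \frac{k \left(k - -9\right)}{6} = \frac{k \left(k + \left(8 - 1 + 2\right)\right)}{6} = \frac{k \left(k + 9\right)}{6} = \frac{k \left(9 + k\right)}{6}$)
$- 4427 v{\left(T{\left(-3,2 \right)} \right)} = - 4427 \cdot \frac{1}{6} \cdot 0 \left(9 + 0\right) = - 4427 \cdot \frac{1}{6} \cdot 0 \cdot 9 = \left(-4427\right) 0 = 0$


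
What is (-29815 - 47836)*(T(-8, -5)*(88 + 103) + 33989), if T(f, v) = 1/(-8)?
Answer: -21099407371/8 ≈ -2.6374e+9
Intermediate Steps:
T(f, v) = -⅛
(-29815 - 47836)*(T(-8, -5)*(88 + 103) + 33989) = (-29815 - 47836)*(-(88 + 103)/8 + 33989) = -77651*(-⅛*191 + 33989) = -77651*(-191/8 + 33989) = -77651*271721/8 = -21099407371/8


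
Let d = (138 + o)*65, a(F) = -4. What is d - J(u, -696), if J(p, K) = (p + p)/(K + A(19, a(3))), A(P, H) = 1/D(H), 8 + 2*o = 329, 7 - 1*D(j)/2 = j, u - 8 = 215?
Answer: 594162979/30622 ≈ 19403.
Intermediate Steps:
u = 223 (u = 8 + 215 = 223)
D(j) = 14 - 2*j
o = 321/2 (o = -4 + (½)*329 = -4 + 329/2 = 321/2 ≈ 160.50)
d = 38805/2 (d = (138 + 321/2)*65 = (597/2)*65 = 38805/2 ≈ 19403.)
A(P, H) = 1/(14 - 2*H)
J(p, K) = 2*p/(1/22 + K) (J(p, K) = (p + p)/(K - 1/(-14 + 2*(-4))) = (2*p)/(K - 1/(-14 - 8)) = (2*p)/(K - 1/(-22)) = (2*p)/(K - 1*(-1/22)) = (2*p)/(K + 1/22) = (2*p)/(1/22 + K) = 2*p/(1/22 + K))
d - J(u, -696) = 38805/2 - 44*223/(1 + 22*(-696)) = 38805/2 - 44*223/(1 - 15312) = 38805/2 - 44*223/(-15311) = 38805/2 - 44*223*(-1)/15311 = 38805/2 - 1*(-9812/15311) = 38805/2 + 9812/15311 = 594162979/30622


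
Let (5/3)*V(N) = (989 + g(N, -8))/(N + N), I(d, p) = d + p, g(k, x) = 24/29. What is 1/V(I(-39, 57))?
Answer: 348/5741 ≈ 0.060617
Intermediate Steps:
g(k, x) = 24/29 (g(k, x) = 24*(1/29) = 24/29)
V(N) = 17223/(58*N) (V(N) = 3*((989 + 24/29)/(N + N))/5 = 3*(28705/(29*((2*N))))/5 = 3*(28705*(1/(2*N))/29)/5 = 3*(28705/(58*N))/5 = 17223/(58*N))
1/V(I(-39, 57)) = 1/(17223/(58*(-39 + 57))) = 1/((17223/58)/18) = 1/((17223/58)*(1/18)) = 1/(5741/348) = 348/5741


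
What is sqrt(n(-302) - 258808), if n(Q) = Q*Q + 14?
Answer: I*sqrt(167590) ≈ 409.38*I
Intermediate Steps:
n(Q) = 14 + Q**2 (n(Q) = Q**2 + 14 = 14 + Q**2)
sqrt(n(-302) - 258808) = sqrt((14 + (-302)**2) - 258808) = sqrt((14 + 91204) - 258808) = sqrt(91218 - 258808) = sqrt(-167590) = I*sqrt(167590)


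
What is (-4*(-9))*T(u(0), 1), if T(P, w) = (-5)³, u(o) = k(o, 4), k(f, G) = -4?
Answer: -4500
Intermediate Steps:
u(o) = -4
T(P, w) = -125
(-4*(-9))*T(u(0), 1) = -4*(-9)*(-125) = 36*(-125) = -4500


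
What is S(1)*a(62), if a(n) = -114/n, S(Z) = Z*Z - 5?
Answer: 228/31 ≈ 7.3548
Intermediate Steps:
S(Z) = -5 + Z² (S(Z) = Z² - 5 = -5 + Z²)
S(1)*a(62) = (-5 + 1²)*(-114/62) = (-5 + 1)*(-114*1/62) = -4*(-57/31) = 228/31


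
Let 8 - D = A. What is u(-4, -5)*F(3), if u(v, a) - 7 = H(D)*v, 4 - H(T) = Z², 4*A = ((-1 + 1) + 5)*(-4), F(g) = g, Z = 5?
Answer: 273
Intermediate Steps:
A = -5 (A = (((-1 + 1) + 5)*(-4))/4 = ((0 + 5)*(-4))/4 = (5*(-4))/4 = (¼)*(-20) = -5)
D = 13 (D = 8 - 1*(-5) = 8 + 5 = 13)
H(T) = -21 (H(T) = 4 - 1*5² = 4 - 1*25 = 4 - 25 = -21)
u(v, a) = 7 - 21*v
u(-4, -5)*F(3) = (7 - 21*(-4))*3 = (7 + 84)*3 = 91*3 = 273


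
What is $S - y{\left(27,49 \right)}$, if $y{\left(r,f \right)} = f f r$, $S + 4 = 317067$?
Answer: $252236$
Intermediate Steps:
$S = 317063$ ($S = -4 + 317067 = 317063$)
$y{\left(r,f \right)} = r f^{2}$ ($y{\left(r,f \right)} = f^{2} r = r f^{2}$)
$S - y{\left(27,49 \right)} = 317063 - 27 \cdot 49^{2} = 317063 - 27 \cdot 2401 = 317063 - 64827 = 252236$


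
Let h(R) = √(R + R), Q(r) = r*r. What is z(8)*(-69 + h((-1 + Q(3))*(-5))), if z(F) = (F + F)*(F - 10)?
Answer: 2208 - 128*I*√5 ≈ 2208.0 - 286.22*I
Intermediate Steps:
Q(r) = r²
z(F) = 2*F*(-10 + F) (z(F) = (2*F)*(-10 + F) = 2*F*(-10 + F))
h(R) = √2*√R (h(R) = √(2*R) = √2*√R)
z(8)*(-69 + h((-1 + Q(3))*(-5))) = (2*8*(-10 + 8))*(-69 + √2*√((-1 + 3²)*(-5))) = (2*8*(-2))*(-69 + √2*√((-1 + 9)*(-5))) = -32*(-69 + √2*√(8*(-5))) = -32*(-69 + √2*√(-40)) = -32*(-69 + √2*(2*I*√10)) = -32*(-69 + 4*I*√5) = 2208 - 128*I*√5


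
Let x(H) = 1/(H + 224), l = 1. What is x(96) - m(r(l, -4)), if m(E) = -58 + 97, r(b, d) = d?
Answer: -12479/320 ≈ -38.997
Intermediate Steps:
m(E) = 39
x(H) = 1/(224 + H)
x(96) - m(r(l, -4)) = 1/(224 + 96) - 1*39 = 1/320 - 39 = -12479/320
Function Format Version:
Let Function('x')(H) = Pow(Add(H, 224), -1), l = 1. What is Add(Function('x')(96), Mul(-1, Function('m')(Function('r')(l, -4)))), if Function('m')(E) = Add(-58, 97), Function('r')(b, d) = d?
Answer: Rational(-12479, 320) ≈ -38.997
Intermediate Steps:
Function('m')(E) = 39
Function('x')(H) = Pow(Add(224, H), -1)
Add(Function('x')(96), Mul(-1, Function('m')(Function('r')(l, -4)))) = Add(Pow(Add(224, 96), -1), Mul(-1, 39)) = Add(Pow(320, -1), -39) = Add(Rational(1, 320), -39) = Rational(-12479, 320)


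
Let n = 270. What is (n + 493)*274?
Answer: 209062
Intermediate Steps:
(n + 493)*274 = (270 + 493)*274 = 763*274 = 209062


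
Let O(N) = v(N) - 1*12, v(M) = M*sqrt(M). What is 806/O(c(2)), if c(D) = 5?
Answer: -9672/19 - 4030*sqrt(5)/19 ≈ -983.33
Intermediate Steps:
v(M) = M**(3/2)
O(N) = -12 + N**(3/2) (O(N) = N**(3/2) - 1*12 = N**(3/2) - 12 = -12 + N**(3/2))
806/O(c(2)) = 806/(-12 + 5**(3/2)) = 806/(-12 + 5*sqrt(5))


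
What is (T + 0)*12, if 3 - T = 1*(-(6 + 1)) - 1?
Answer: 132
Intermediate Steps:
T = 11 (T = 3 - (1*(-(6 + 1)) - 1) = 3 - (1*(-1*7) - 1) = 3 - (1*(-7) - 1) = 3 - (-7 - 1) = 3 - 1*(-8) = 3 + 8 = 11)
(T + 0)*12 = (11 + 0)*12 = 11*12 = 132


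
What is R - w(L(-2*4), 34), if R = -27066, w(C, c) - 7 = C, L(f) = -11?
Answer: -27062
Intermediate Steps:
w(C, c) = 7 + C
R - w(L(-2*4), 34) = -27066 - (7 - 11) = -27066 - 1*(-4) = -27066 + 4 = -27062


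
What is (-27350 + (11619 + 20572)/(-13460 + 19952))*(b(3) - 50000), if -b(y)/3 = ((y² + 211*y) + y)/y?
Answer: 8990703435805/6492 ≈ 1.3849e+9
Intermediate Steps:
b(y) = -3*(y² + 212*y)/y (b(y) = -3*((y² + 211*y) + y)/y = -3*(y² + 212*y)/y)
(-27350 + (11619 + 20572)/(-13460 + 19952))*(b(3) - 50000) = (-27350 + (11619 + 20572)/(-13460 + 19952))*((-636 - 3*3) - 50000) = (-27350 + 32191/6492)*((-636 - 9) - 50000) = (-27350 + 32191*(1/6492))*(-645 - 50000) = (-27350 + 32191/6492)*(-50645) = -177524009/6492*(-50645) = 8990703435805/6492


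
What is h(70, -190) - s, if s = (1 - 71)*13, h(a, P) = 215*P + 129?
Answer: -39811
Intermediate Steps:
h(a, P) = 129 + 215*P
s = -910 (s = -70*13 = -910)
h(70, -190) - s = (129 + 215*(-190)) - 1*(-910) = (129 - 40850) + 910 = -40721 + 910 = -39811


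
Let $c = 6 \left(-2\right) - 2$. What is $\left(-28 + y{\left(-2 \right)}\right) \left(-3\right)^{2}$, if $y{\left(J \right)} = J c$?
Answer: $0$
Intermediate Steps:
$c = -14$ ($c = -12 - 2 = -14$)
$y{\left(J \right)} = - 14 J$ ($y{\left(J \right)} = J \left(-14\right) = - 14 J$)
$\left(-28 + y{\left(-2 \right)}\right) \left(-3\right)^{2} = \left(-28 - -28\right) \left(-3\right)^{2} = \left(-28 + 28\right) 9 = 0 \cdot 9 = 0$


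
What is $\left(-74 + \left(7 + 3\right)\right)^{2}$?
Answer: $4096$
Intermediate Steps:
$\left(-74 + \left(7 + 3\right)\right)^{2} = \left(-74 + 10\right)^{2} = \left(-64\right)^{2} = 4096$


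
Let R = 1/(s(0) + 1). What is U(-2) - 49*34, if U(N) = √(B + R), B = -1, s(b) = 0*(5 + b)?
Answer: -1666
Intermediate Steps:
s(b) = 0
R = 1 (R = 1/(0 + 1) = 1/1 = 1)
U(N) = 0 (U(N) = √(-1 + 1) = √0 = 0)
U(-2) - 49*34 = 0 - 49*34 = 0 - 1666 = -1666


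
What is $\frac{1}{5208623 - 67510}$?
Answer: $\frac{1}{5141113} \approx 1.9451 \cdot 10^{-7}$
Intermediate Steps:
$\frac{1}{5208623 - 67510} = \frac{1}{5141113}$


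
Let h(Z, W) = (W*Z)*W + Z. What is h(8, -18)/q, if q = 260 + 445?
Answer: 520/141 ≈ 3.6879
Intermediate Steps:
h(Z, W) = Z + Z*W**2 (h(Z, W) = Z*W**2 + Z = Z + Z*W**2)
q = 705
h(8, -18)/q = (8*(1 + (-18)**2))/705 = (8*(1 + 324))*(1/705) = (8*325)*(1/705) = 2600*(1/705) = 520/141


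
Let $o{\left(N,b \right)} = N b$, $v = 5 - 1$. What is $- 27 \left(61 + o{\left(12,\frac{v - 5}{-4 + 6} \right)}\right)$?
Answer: $-1485$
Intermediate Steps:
$v = 4$ ($v = 5 - 1 = 4$)
$- 27 \left(61 + o{\left(12,\frac{v - 5}{-4 + 6} \right)}\right) = - 27 \left(61 + 12 \frac{4 - 5}{-4 + 6}\right) = - 27 \left(61 + 12 \left(- \frac{1}{2}\right)\right) = - 27 \left(61 - 6\right) = \left(-27\right) 55 = -1485$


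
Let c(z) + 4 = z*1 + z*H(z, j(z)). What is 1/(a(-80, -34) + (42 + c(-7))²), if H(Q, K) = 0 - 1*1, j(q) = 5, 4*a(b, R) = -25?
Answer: 4/5751 ≈ 0.00069553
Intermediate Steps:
a(b, R) = -25/4 (a(b, R) = (¼)*(-25) = -25/4)
H(Q, K) = -1 (H(Q, K) = 0 - 1 = -1)
c(z) = -4 (c(z) = -4 + (z*1 + z*(-1)) = -4 + (z - z) = -4 + 0 = -4)
1/(a(-80, -34) + (42 + c(-7))²) = 1/(-25/4 + (42 - 4)²) = 1/(-25/4 + 38²) = 1/(-25/4 + 1444) = 1/(5751/4) = 4/5751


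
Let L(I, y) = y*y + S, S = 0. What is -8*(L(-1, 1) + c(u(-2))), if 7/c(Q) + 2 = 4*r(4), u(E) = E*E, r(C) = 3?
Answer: -68/5 ≈ -13.600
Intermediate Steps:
u(E) = E²
L(I, y) = y² (L(I, y) = y*y + 0 = y² + 0 = y²)
c(Q) = 7/10 (c(Q) = 7/(-2 + 4*3) = 7/(-2 + 12) = 7/10)
-8*(L(-1, 1) + c(u(-2))) = -8*(1² + 7/10) = -8*(1 + 7/10) = -8*17/10 = -68/5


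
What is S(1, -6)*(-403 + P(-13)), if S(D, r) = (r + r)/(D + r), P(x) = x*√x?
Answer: -4836/5 - 156*I*√13/5 ≈ -967.2 - 112.49*I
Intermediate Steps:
P(x) = x^(3/2)
S(D, r) = 2*r/(D + r) (S(D, r) = (2*r)/(D + r) = 2*r/(D + r))
S(1, -6)*(-403 + P(-13)) = (2*(-6)/(1 - 6))*(-403 + (-13)^(3/2)) = (2*(-6)/(-5))*(-403 - 13*I*√13) = (2*(-6)*(-⅕))*(-403 - 13*I*√13) = 12*(-403 - 13*I*√13)/5 = -4836/5 - 156*I*√13/5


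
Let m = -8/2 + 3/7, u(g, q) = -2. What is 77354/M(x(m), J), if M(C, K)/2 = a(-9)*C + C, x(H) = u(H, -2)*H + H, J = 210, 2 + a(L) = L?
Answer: -270739/250 ≈ -1083.0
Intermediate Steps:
a(L) = -2 + L
m = -25/7 (m = -8*1/2 + 3*(1/7) = -4 + 3/7 = -25/7 ≈ -3.5714)
x(H) = -H (x(H) = -2*H + H = -H)
M(C, K) = -20*C (M(C, K) = 2*((-2 - 9)*C + C) = 2*(-11*C + C) = 2*(-10*C) = -20*C)
77354/M(x(m), J) = 77354/((-(-20)*(-25)/7)) = 77354/((-20*25/7)) = 77354/(-500/7) = 77354*(-7/500) = -270739/250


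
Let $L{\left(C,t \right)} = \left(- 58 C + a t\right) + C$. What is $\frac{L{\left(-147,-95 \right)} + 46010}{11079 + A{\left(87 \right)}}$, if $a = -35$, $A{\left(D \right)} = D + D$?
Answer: $\frac{19238}{3751} \approx 5.1288$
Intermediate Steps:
$A{\left(D \right)} = 2 D$
$L{\left(C,t \right)} = - 57 C - 35 t$ ($L{\left(C,t \right)} = \left(- 58 C - 35 t\right) + C = - 57 C - 35 t$)
$\frac{L{\left(-147,-95 \right)} + 46010}{11079 + A{\left(87 \right)}} = \frac{\left(\left(-57\right) \left(-147\right) - -3325\right) + 46010}{11079 + 2 \cdot 87} = \frac{\left(8379 + 3325\right) + 46010}{11079 + 174} = \frac{11704 + 46010}{11253} = 57714 \cdot \frac{1}{11253} = \frac{19238}{3751}$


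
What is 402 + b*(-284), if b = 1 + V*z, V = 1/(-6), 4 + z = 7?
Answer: 260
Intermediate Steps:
z = 3 (z = -4 + 7 = 3)
V = -1/6 ≈ -0.16667
b = 1/2 (b = 1 - 1/6*3 = 1 - 1/2 = 1/2 ≈ 0.50000)
402 + b*(-284) = 402 + (1/2)*(-284) = 402 - 142 = 260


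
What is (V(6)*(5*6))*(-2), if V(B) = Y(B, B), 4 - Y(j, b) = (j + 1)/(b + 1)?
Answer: -180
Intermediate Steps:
Y(j, b) = 4 - (1 + j)/(1 + b) (Y(j, b) = 4 - (j + 1)/(b + 1) = 4 - (1 + j)/(1 + b))
V(B) = (3 + 3*B)/(1 + B) (V(B) = (3 - B + 4*B)/(1 + B) = (3 + 3*B)/(1 + B))
(V(6)*(5*6))*(-2) = (3*(5*6))*(-2) = (3*30)*(-2) = 90*(-2) = -180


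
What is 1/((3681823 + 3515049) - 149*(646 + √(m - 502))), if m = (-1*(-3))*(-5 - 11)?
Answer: 3550309/25209394096237 + 745*I*√22/50418788192474 ≈ 1.4083e-7 + 6.9307e-11*I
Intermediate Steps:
m = -48 (m = 3*(-16) = -48)
1/((3681823 + 3515049) - 149*(646 + √(m - 502))) = 1/((3681823 + 3515049) - 149*(646 + √(-48 - 502))) = 1/(7196872 - 149*(646 + √(-550))) = 1/(7196872 - 149*(646 + 5*I*√22)) = 1/(7196872 + (-96254 - 745*I*√22)) = 1/(7100618 - 745*I*√22)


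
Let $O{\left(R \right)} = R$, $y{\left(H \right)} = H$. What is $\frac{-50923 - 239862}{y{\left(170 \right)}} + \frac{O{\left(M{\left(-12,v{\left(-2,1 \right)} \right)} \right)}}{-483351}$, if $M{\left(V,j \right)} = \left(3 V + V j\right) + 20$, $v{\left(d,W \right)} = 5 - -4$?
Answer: $- \frac{1653543523}{966702} \approx -1710.5$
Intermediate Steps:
$v{\left(d,W \right)} = 9$ ($v{\left(d,W \right)} = 5 + 4 = 9$)
$M{\left(V,j \right)} = 20 + 3 V + V j$
$\frac{-50923 - 239862}{y{\left(170 \right)}} + \frac{O{\left(M{\left(-12,v{\left(-2,1 \right)} \right)} \right)}}{-483351} = \frac{-50923 - 239862}{170} + \frac{20 + 3 \left(-12\right) - 108}{-483351} = \left(-290785\right) \frac{1}{170} + \left(20 - 36 - 108\right) \left(- \frac{1}{483351}\right) = - \frac{3421}{2} - - \frac{124}{483351} = - \frac{3421}{2} + \frac{124}{483351} = - \frac{1653543523}{966702}$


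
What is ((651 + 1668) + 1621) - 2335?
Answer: 1605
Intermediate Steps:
((651 + 1668) + 1621) - 2335 = (2319 + 1621) - 2335 = 3940 - 2335 = 1605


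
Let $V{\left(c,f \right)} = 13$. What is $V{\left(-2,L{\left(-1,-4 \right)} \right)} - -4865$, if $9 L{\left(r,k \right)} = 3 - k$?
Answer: $4878$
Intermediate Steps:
$L{\left(r,k \right)} = \frac{1}{3} - \frac{k}{9}$ ($L{\left(r,k \right)} = \frac{3 - k}{9} = \frac{1}{3} - \frac{k}{9}$)
$V{\left(-2,L{\left(-1,-4 \right)} \right)} - -4865 = 13 - -4865 = 13 + 4865 = 4878$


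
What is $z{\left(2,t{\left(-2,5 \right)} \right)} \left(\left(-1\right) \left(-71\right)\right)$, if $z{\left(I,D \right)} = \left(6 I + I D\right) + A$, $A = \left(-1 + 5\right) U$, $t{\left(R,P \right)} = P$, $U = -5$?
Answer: $142$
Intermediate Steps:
$A = -20$ ($A = \left(-1 + 5\right) \left(-5\right) = 4 \left(-5\right) = -20$)
$z{\left(I,D \right)} = -20 + 6 I + D I$ ($z{\left(I,D \right)} = \left(6 I + I D\right) - 20 = \left(6 I + D I\right) - 20 = -20 + 6 I + D I$)
$z{\left(2,t{\left(-2,5 \right)} \right)} \left(\left(-1\right) \left(-71\right)\right) = \left(-20 + 6 \cdot 2 + 5 \cdot 2\right) \left(\left(-1\right) \left(-71\right)\right) = \left(-20 + 12 + 10\right) 71 = 2 \cdot 71 = 142$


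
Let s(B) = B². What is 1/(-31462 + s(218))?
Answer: 1/16062 ≈ 6.2259e-5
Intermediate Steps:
1/(-31462 + s(218)) = 1/(-31462 + 218²) = 1/(-31462 + 47524) = 1/16062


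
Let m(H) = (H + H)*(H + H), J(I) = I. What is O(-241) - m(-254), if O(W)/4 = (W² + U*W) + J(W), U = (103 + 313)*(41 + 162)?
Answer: -81434576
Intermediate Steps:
m(H) = 4*H² (m(H) = (2*H)*(2*H) = 4*H²)
U = 84448 (U = 416*203 = 84448)
O(W) = 4*W² + 337796*W (O(W) = 4*((W² + 84448*W) + W) = 4*(W² + 84449*W) = 4*W² + 337796*W)
O(-241) - m(-254) = 4*(-241)*(84449 - 241) - 4*(-254)² = 4*(-241)*84208 - 4*64516 = -81176512 - 1*258064 = -81176512 - 258064 = -81434576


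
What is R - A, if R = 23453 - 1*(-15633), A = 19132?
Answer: 19954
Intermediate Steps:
R = 39086 (R = 23453 + 15633 = 39086)
R - A = 39086 - 1*19132 = 39086 - 19132 = 19954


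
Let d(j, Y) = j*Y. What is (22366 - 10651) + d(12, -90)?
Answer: 10635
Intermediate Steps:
d(j, Y) = Y*j
(22366 - 10651) + d(12, -90) = (22366 - 10651) - 90*12 = 11715 - 1080 = 10635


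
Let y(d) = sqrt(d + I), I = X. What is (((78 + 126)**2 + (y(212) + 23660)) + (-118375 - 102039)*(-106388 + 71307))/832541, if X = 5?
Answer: 7732408810/832541 + sqrt(217)/832541 ≈ 9287.7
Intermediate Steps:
I = 5
y(d) = sqrt(5 + d) (y(d) = sqrt(d + 5) = sqrt(5 + d))
(((78 + 126)**2 + (y(212) + 23660)) + (-118375 - 102039)*(-106388 + 71307))/832541 = (((78 + 126)**2 + (sqrt(5 + 212) + 23660)) + (-118375 - 102039)*(-106388 + 71307))/832541 = ((204**2 + (sqrt(217) + 23660)) - 220414*(-35081))*(1/832541) = ((41616 + (23660 + sqrt(217))) + 7732343534)*(1/832541) = ((65276 + sqrt(217)) + 7732343534)*(1/832541) = (7732408810 + sqrt(217))*(1/832541) = 7732408810/832541 + sqrt(217)/832541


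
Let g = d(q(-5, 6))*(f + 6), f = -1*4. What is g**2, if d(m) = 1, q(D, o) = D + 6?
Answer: 4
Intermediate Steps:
q(D, o) = 6 + D
f = -4
g = 2 (g = 1*(-4 + 6) = 1*2 = 2)
g**2 = 2**2 = 4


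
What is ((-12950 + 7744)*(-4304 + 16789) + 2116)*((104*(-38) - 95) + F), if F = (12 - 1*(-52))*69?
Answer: -23983078986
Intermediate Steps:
F = 4416 (F = (12 + 52)*69 = 64*69 = 4416)
((-12950 + 7744)*(-4304 + 16789) + 2116)*((104*(-38) - 95) + F) = ((-12950 + 7744)*(-4304 + 16789) + 2116)*((104*(-38) - 95) + 4416) = (-5206*12485 + 2116)*((-3952 - 95) + 4416) = (-64996910 + 2116)*(-4047 + 4416) = -64994794*369 = -23983078986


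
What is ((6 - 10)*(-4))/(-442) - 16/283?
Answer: -5800/62543 ≈ -0.092736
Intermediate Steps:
((6 - 10)*(-4))/(-442) - 16/283 = -4*(-4)*(-1/442) - 16*1/283 = 16*(-1/442) - 16/283 = -8/221 - 16/283 = -5800/62543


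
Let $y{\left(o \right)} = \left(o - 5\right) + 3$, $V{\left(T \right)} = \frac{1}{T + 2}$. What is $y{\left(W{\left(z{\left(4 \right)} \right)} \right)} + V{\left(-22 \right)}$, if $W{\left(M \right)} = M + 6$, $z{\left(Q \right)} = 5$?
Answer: $\frac{179}{20} \approx 8.95$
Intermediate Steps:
$V{\left(T \right)} = \frac{1}{2 + T}$
$W{\left(M \right)} = 6 + M$
$y{\left(o \right)} = -2 + o$ ($y{\left(o \right)} = \left(-5 + o\right) + 3 = -2 + o$)
$y{\left(W{\left(z{\left(4 \right)} \right)} \right)} + V{\left(-22 \right)} = \left(-2 + \left(6 + 5\right)\right) + \frac{1}{2 - 22} = \left(-2 + 11\right) + \frac{1}{-20} = 9 - \frac{1}{20} = \frac{179}{20}$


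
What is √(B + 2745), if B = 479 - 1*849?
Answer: 5*√95 ≈ 48.734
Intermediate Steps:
B = -370 (B = 479 - 849 = -370)
√(B + 2745) = √(-370 + 2745) = √2375 = 5*√95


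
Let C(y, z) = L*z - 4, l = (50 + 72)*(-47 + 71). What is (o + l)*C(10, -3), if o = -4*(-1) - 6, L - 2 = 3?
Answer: -55594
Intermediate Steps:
L = 5 (L = 2 + 3 = 5)
l = 2928 (l = 122*24 = 2928)
C(y, z) = -4 + 5*z (C(y, z) = 5*z - 4 = -4 + 5*z)
o = -2 (o = 4 - 6 = -2)
(o + l)*C(10, -3) = (-2 + 2928)*(-4 + 5*(-3)) = 2926*(-4 - 15) = 2926*(-19) = -55594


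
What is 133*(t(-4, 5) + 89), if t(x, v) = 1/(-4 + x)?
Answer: 94563/8 ≈ 11820.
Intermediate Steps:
133*(t(-4, 5) + 89) = 133*(1/(-4 - 4) + 89) = 133*(1/(-8) + 89) = 133*(-⅛ + 89) = 133*(711/8) = 94563/8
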